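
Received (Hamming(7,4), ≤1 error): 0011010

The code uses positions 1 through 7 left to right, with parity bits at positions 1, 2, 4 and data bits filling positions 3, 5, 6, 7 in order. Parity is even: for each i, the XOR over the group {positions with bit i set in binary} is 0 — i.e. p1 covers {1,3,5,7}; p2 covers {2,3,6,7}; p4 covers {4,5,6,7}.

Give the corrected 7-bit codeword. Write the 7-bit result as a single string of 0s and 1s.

1011010

s1 (pos 1,3,5,7): 0⊕1⊕0⊕0 = 1
s2 (pos 2,3,6,7): 0⊕1⊕1⊕0 = 0
s4 (pos 4,5,6,7): 1⊕0⊕1⊕0 = 0
Syndrome s4…s1 = 001 → error at position 1.
Flip position 1: 0011010 → 1011010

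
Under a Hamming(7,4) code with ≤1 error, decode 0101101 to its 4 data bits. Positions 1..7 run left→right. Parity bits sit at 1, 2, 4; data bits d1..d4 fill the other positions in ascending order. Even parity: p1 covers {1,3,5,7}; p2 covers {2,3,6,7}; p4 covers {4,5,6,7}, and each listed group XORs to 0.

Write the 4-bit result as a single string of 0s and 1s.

s1 (pos 1,3,5,7): 0⊕0⊕1⊕1 = 0
s2 (pos 2,3,6,7): 1⊕0⊕0⊕1 = 0
s4 (pos 4,5,6,7): 1⊕1⊕0⊕1 = 1
Syndrome s4…s1 = 100 → error at position 4.
Flip position 4: 0101101 → 0100101
Read data bits from positions 3,5,6,7: 0101

0101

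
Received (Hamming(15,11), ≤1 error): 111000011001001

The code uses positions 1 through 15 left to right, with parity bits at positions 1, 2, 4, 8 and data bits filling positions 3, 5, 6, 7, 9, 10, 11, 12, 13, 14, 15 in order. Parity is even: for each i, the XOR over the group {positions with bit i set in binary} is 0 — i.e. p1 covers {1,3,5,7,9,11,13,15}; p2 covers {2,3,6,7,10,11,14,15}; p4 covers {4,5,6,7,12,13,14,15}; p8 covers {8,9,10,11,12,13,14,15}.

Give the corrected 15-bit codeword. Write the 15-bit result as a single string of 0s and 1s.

s1 (pos 1,3,5,7,9,11,13,15): 1⊕1⊕0⊕0⊕1⊕0⊕0⊕1 = 0
s2 (pos 2,3,6,7,10,11,14,15): 1⊕1⊕0⊕0⊕0⊕0⊕0⊕1 = 1
s4 (pos 4,5,6,7,12,13,14,15): 0⊕0⊕0⊕0⊕1⊕0⊕0⊕1 = 0
s8 (pos 8,9,10,11,12,13,14,15): 1⊕1⊕0⊕0⊕1⊕0⊕0⊕1 = 0
Syndrome s8…s1 = 0010 → error at position 2.
Flip position 2: 111000011001001 → 101000011001001

101000011001001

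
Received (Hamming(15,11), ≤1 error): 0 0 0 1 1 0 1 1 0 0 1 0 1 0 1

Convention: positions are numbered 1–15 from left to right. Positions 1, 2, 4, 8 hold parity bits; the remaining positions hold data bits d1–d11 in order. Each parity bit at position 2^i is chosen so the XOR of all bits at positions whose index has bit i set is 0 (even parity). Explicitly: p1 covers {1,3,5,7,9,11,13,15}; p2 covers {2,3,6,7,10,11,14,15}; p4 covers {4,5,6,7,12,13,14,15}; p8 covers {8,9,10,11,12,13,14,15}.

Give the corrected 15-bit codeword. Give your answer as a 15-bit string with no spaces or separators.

000110010010101

s1 (pos 1,3,5,7,9,11,13,15): 0⊕0⊕1⊕1⊕0⊕1⊕1⊕1 = 1
s2 (pos 2,3,6,7,10,11,14,15): 0⊕0⊕0⊕1⊕0⊕1⊕0⊕1 = 1
s4 (pos 4,5,6,7,12,13,14,15): 1⊕1⊕0⊕1⊕0⊕1⊕0⊕1 = 1
s8 (pos 8,9,10,11,12,13,14,15): 1⊕0⊕0⊕1⊕0⊕1⊕0⊕1 = 0
Syndrome s8…s1 = 0111 → error at position 7.
Flip position 7: 000110110010101 → 000110010010101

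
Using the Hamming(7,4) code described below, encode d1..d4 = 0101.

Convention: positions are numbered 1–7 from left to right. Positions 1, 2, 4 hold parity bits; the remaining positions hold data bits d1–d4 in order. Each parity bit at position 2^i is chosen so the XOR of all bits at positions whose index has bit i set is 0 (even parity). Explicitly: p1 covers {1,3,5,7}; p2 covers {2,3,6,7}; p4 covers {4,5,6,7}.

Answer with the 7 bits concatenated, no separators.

0100101

Place data at non-parity positions: p1 p2 0 p4 1 0 1
p1 (pos 1,3,5,7): XOR of data positions = 0⊕1⊕1 = 0
p2 (pos 2,3,6,7): XOR of data positions = 0⊕0⊕1 = 1
p4 (pos 4,5,6,7): XOR of data positions = 1⊕0⊕1 = 0
Codeword: 0100101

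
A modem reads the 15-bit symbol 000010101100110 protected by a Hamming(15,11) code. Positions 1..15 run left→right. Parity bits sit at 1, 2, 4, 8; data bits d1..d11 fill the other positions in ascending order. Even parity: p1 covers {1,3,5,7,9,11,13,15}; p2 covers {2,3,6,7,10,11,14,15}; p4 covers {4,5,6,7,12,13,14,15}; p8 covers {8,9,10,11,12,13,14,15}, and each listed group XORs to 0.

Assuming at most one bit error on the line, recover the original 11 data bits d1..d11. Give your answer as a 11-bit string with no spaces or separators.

01011100110

s1 (pos 1,3,5,7,9,11,13,15): 0⊕0⊕1⊕1⊕1⊕0⊕1⊕0 = 0
s2 (pos 2,3,6,7,10,11,14,15): 0⊕0⊕0⊕1⊕1⊕0⊕1⊕0 = 1
s4 (pos 4,5,6,7,12,13,14,15): 0⊕1⊕0⊕1⊕0⊕1⊕1⊕0 = 0
s8 (pos 8,9,10,11,12,13,14,15): 0⊕1⊕1⊕0⊕0⊕1⊕1⊕0 = 0
Syndrome s8…s1 = 0010 → error at position 2.
Flip position 2: 000010101100110 → 010010101100110
Read data bits from positions 3,5,6,7,9,10,11,12,13,14,15: 01011100110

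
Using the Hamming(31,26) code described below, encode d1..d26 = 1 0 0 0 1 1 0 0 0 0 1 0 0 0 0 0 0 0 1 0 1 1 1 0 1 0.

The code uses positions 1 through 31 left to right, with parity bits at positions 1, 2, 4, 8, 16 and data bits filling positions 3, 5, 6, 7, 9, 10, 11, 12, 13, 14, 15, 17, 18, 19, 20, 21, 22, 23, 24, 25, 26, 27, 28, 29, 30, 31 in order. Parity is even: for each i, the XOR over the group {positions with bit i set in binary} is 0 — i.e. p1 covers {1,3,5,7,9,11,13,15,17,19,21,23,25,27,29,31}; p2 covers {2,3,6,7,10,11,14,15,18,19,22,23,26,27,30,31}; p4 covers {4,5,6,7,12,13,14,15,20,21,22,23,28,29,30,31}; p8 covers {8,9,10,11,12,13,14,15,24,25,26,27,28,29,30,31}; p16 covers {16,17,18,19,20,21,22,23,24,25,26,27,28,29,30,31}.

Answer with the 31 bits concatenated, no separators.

Place data at non-parity positions: p1 p2 1 p4 0 0 0 p8 1 1 0 0 0 0 1 p16 0 0 0 0 0 0 0 1 0 1 1 1 0 1 0
p1 (pos 1,3,5,7,9,11,13,15,17,19,21,23,25,27,29,31): XOR of data positions = 1⊕0⊕0⊕1⊕0⊕0⊕1⊕0⊕0⊕0⊕0⊕0⊕1⊕0⊕0 = 0
p2 (pos 2,3,6,7,10,11,14,15,18,19,22,23,26,27,30,31): XOR of data positions = 1⊕0⊕0⊕1⊕0⊕0⊕1⊕0⊕0⊕0⊕0⊕1⊕1⊕1⊕0 = 0
p4 (pos 4,5,6,7,12,13,14,15,20,21,22,23,28,29,30,31): XOR of data positions = 0⊕0⊕0⊕0⊕0⊕0⊕1⊕0⊕0⊕0⊕0⊕1⊕0⊕1⊕0 = 1
p8 (pos 8,9,10,11,12,13,14,15,24,25,26,27,28,29,30,31): XOR of data positions = 1⊕1⊕0⊕0⊕0⊕0⊕1⊕1⊕0⊕1⊕1⊕1⊕0⊕1⊕0 = 0
p16 (pos 16,17,18,19,20,21,22,23,24,25,26,27,28,29,30,31): XOR of data positions = 0⊕0⊕0⊕0⊕0⊕0⊕0⊕1⊕0⊕1⊕1⊕1⊕0⊕1⊕0 = 1
Codeword: 0011000011000011000000010111010

0011000011000011000000010111010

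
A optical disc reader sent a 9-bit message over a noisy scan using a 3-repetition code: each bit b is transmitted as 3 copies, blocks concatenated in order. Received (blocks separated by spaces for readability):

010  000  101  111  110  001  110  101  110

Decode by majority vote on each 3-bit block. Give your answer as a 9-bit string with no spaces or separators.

Block 1 (010): 1 one → 0
Block 2 (000): 0 ones → 0
Block 3 (101): 2 ones → 1
Block 4 (111): 3 ones → 1
Block 5 (110): 2 ones → 1
Block 6 (001): 1 one → 0
Block 7 (110): 2 ones → 1
Block 8 (101): 2 ones → 1
Block 9 (110): 2 ones → 1

001110111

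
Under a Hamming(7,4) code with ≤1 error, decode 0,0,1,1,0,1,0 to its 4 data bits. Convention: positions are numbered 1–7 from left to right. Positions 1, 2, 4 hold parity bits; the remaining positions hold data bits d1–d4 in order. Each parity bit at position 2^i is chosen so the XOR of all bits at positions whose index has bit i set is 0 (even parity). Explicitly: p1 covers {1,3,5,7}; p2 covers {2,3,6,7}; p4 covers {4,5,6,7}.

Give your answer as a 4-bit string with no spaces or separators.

1010

s1 (pos 1,3,5,7): 0⊕1⊕0⊕0 = 1
s2 (pos 2,3,6,7): 0⊕1⊕1⊕0 = 0
s4 (pos 4,5,6,7): 1⊕0⊕1⊕0 = 0
Syndrome s4…s1 = 001 → error at position 1.
Flip position 1: 0011010 → 1011010
Read data bits from positions 3,5,6,7: 1010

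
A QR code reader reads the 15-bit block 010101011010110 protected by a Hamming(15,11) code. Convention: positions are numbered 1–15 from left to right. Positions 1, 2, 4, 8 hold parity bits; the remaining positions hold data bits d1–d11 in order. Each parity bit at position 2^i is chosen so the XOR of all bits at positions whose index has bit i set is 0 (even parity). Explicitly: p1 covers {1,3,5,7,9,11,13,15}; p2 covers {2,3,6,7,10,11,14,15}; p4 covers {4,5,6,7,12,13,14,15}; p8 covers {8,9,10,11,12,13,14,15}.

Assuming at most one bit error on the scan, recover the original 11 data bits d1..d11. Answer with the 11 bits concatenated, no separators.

s1 (pos 1,3,5,7,9,11,13,15): 0⊕0⊕0⊕0⊕1⊕1⊕1⊕0 = 1
s2 (pos 2,3,6,7,10,11,14,15): 1⊕0⊕1⊕0⊕0⊕1⊕1⊕0 = 0
s4 (pos 4,5,6,7,12,13,14,15): 1⊕0⊕1⊕0⊕0⊕1⊕1⊕0 = 0
s8 (pos 8,9,10,11,12,13,14,15): 1⊕1⊕0⊕1⊕0⊕1⊕1⊕0 = 1
Syndrome s8…s1 = 1001 → error at position 9.
Flip position 9: 010101011010110 → 010101010010110
Read data bits from positions 3,5,6,7,9,10,11,12,13,14,15: 00100010110

00100010110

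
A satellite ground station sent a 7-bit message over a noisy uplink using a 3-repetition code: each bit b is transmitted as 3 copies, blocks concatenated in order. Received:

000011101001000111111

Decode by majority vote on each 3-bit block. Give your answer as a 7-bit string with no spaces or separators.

Block 1 (000): 0 ones → 0
Block 2 (011): 2 ones → 1
Block 3 (101): 2 ones → 1
Block 4 (001): 1 one → 0
Block 5 (000): 0 ones → 0
Block 6 (111): 3 ones → 1
Block 7 (111): 3 ones → 1

0110011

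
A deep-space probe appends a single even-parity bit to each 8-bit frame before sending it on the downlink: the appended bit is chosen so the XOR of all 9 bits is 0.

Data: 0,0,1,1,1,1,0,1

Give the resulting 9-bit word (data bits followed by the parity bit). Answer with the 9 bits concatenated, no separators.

001111011

XOR of the 8 data bits: 0⊕0⊕1⊕1⊕1⊕1⊕0⊕1 = 1
Parity bit = 1 (so all 9 bits XOR to 0).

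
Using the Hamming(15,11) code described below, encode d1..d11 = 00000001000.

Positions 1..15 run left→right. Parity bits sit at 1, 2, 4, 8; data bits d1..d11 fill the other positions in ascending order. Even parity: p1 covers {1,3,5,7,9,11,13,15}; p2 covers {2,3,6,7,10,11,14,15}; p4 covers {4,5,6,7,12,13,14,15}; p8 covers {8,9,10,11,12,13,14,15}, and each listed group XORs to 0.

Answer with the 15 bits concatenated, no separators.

000100010001000

Place data at non-parity positions: p1 p2 0 p4 0 0 0 p8 0 0 0 1 0 0 0
p1 (pos 1,3,5,7,9,11,13,15): XOR of data positions = 0⊕0⊕0⊕0⊕0⊕0⊕0 = 0
p2 (pos 2,3,6,7,10,11,14,15): XOR of data positions = 0⊕0⊕0⊕0⊕0⊕0⊕0 = 0
p4 (pos 4,5,6,7,12,13,14,15): XOR of data positions = 0⊕0⊕0⊕1⊕0⊕0⊕0 = 1
p8 (pos 8,9,10,11,12,13,14,15): XOR of data positions = 0⊕0⊕0⊕1⊕0⊕0⊕0 = 1
Codeword: 000100010001000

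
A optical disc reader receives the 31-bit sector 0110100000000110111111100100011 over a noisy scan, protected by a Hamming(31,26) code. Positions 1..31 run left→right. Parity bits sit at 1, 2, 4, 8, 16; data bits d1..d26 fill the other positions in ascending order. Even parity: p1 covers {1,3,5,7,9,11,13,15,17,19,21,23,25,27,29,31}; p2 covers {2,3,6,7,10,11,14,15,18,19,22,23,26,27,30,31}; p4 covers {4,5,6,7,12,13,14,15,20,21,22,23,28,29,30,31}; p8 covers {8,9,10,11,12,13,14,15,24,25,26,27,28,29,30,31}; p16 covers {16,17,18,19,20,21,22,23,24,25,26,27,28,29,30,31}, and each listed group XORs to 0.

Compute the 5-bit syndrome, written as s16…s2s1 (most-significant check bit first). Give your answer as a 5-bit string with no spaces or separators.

s1 (pos 1,3,5,7,9,11,13,15,17,19,21,23,25,27,29,31): 0⊕1⊕1⊕0⊕0⊕0⊕0⊕1⊕1⊕1⊕1⊕1⊕0⊕0⊕0⊕1 = 0
s2 (pos 2,3,6,7,10,11,14,15,18,19,22,23,26,27,30,31): 1⊕1⊕0⊕0⊕0⊕0⊕1⊕1⊕1⊕1⊕1⊕1⊕1⊕0⊕1⊕1 = 1
s4 (pos 4,5,6,7,12,13,14,15,20,21,22,23,28,29,30,31): 0⊕1⊕0⊕0⊕0⊕0⊕1⊕1⊕1⊕1⊕1⊕1⊕0⊕0⊕1⊕1 = 1
s8 (pos 8,9,10,11,12,13,14,15,24,25,26,27,28,29,30,31): 0⊕0⊕0⊕0⊕0⊕0⊕1⊕1⊕0⊕0⊕1⊕0⊕0⊕0⊕1⊕1 = 1
s16 (pos 16,17,18,19,20,21,22,23,24,25,26,27,28,29,30,31): 0⊕1⊕1⊕1⊕1⊕1⊕1⊕1⊕0⊕0⊕1⊕0⊕0⊕0⊕1⊕1 = 0
Syndrome s16…s1 = 01110 → error at position 14.

01110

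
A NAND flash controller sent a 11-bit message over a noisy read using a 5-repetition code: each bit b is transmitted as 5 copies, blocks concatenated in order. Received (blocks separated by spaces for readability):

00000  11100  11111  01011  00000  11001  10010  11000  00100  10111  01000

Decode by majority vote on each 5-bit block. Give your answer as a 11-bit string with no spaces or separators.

Block 1 (00000): 0 ones → 0
Block 2 (11100): 3 ones → 1
Block 3 (11111): 5 ones → 1
Block 4 (01011): 3 ones → 1
Block 5 (00000): 0 ones → 0
Block 6 (11001): 3 ones → 1
Block 7 (10010): 2 ones → 0
Block 8 (11000): 2 ones → 0
Block 9 (00100): 1 one → 0
Block 10 (10111): 4 ones → 1
Block 11 (01000): 1 one → 0

01110100010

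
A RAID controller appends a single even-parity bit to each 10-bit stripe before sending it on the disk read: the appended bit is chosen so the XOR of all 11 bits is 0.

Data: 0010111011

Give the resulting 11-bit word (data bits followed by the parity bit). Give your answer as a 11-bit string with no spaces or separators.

XOR of the 10 data bits: 0⊕0⊕1⊕0⊕1⊕1⊕1⊕0⊕1⊕1 = 0
Parity bit = 0 (so all 11 bits XOR to 0).

00101110110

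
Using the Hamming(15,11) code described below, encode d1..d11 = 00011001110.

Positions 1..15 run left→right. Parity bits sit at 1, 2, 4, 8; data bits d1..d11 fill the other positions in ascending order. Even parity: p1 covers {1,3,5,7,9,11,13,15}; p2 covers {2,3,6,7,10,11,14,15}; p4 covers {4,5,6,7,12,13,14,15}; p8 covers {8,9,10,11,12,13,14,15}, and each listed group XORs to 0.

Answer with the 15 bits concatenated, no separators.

100000101001110

Place data at non-parity positions: p1 p2 0 p4 0 0 1 p8 1 0 0 1 1 1 0
p1 (pos 1,3,5,7,9,11,13,15): XOR of data positions = 0⊕0⊕1⊕1⊕0⊕1⊕0 = 1
p2 (pos 2,3,6,7,10,11,14,15): XOR of data positions = 0⊕0⊕1⊕0⊕0⊕1⊕0 = 0
p4 (pos 4,5,6,7,12,13,14,15): XOR of data positions = 0⊕0⊕1⊕1⊕1⊕1⊕0 = 0
p8 (pos 8,9,10,11,12,13,14,15): XOR of data positions = 1⊕0⊕0⊕1⊕1⊕1⊕0 = 0
Codeword: 100000101001110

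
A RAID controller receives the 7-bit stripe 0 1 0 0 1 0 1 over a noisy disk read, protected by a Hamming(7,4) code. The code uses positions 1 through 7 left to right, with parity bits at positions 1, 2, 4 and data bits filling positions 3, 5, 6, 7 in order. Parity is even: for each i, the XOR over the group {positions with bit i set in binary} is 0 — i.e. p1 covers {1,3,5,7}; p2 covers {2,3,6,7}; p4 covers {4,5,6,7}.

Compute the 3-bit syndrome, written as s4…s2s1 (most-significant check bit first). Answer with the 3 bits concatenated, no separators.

s1 (pos 1,3,5,7): 0⊕0⊕1⊕1 = 0
s2 (pos 2,3,6,7): 1⊕0⊕0⊕1 = 0
s4 (pos 4,5,6,7): 0⊕1⊕0⊕1 = 0
Syndrome s4…s1 = 000 → no error.

000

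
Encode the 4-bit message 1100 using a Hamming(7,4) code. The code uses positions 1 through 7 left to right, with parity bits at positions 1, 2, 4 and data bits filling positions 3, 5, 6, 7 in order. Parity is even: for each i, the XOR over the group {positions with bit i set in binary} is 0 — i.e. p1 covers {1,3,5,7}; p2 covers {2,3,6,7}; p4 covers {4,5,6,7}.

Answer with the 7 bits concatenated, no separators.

Place data at non-parity positions: p1 p2 1 p4 1 0 0
p1 (pos 1,3,5,7): XOR of data positions = 1⊕1⊕0 = 0
p2 (pos 2,3,6,7): XOR of data positions = 1⊕0⊕0 = 1
p4 (pos 4,5,6,7): XOR of data positions = 1⊕0⊕0 = 1
Codeword: 0111100

0111100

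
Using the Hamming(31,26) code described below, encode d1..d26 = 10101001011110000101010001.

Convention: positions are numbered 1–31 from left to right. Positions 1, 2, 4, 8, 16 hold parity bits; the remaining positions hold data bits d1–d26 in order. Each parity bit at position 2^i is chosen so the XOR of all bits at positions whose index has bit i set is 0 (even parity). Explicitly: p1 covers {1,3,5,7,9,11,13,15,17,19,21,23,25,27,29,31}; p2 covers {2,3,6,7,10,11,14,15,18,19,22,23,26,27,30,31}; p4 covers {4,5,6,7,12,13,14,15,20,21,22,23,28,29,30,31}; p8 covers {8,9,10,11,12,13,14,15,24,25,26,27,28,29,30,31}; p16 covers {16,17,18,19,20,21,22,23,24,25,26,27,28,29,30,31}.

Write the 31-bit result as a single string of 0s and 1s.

0010010110010110110000101010001

Place data at non-parity positions: p1 p2 1 p4 0 1 0 p8 1 0 0 1 0 1 1 p16 1 1 0 0 0 0 1 0 1 0 1 0 0 0 1
p1 (pos 1,3,5,7,9,11,13,15,17,19,21,23,25,27,29,31): XOR of data positions = 1⊕0⊕0⊕1⊕0⊕0⊕1⊕1⊕0⊕0⊕1⊕1⊕1⊕0⊕1 = 0
p2 (pos 2,3,6,7,10,11,14,15,18,19,22,23,26,27,30,31): XOR of data positions = 1⊕1⊕0⊕0⊕0⊕1⊕1⊕1⊕0⊕0⊕1⊕0⊕1⊕0⊕1 = 0
p4 (pos 4,5,6,7,12,13,14,15,20,21,22,23,28,29,30,31): XOR of data positions = 0⊕1⊕0⊕1⊕0⊕1⊕1⊕0⊕0⊕0⊕1⊕0⊕0⊕0⊕1 = 0
p8 (pos 8,9,10,11,12,13,14,15,24,25,26,27,28,29,30,31): XOR of data positions = 1⊕0⊕0⊕1⊕0⊕1⊕1⊕0⊕1⊕0⊕1⊕0⊕0⊕0⊕1 = 1
p16 (pos 16,17,18,19,20,21,22,23,24,25,26,27,28,29,30,31): XOR of data positions = 1⊕1⊕0⊕0⊕0⊕0⊕1⊕0⊕1⊕0⊕1⊕0⊕0⊕0⊕1 = 0
Codeword: 0010010110010110110000101010001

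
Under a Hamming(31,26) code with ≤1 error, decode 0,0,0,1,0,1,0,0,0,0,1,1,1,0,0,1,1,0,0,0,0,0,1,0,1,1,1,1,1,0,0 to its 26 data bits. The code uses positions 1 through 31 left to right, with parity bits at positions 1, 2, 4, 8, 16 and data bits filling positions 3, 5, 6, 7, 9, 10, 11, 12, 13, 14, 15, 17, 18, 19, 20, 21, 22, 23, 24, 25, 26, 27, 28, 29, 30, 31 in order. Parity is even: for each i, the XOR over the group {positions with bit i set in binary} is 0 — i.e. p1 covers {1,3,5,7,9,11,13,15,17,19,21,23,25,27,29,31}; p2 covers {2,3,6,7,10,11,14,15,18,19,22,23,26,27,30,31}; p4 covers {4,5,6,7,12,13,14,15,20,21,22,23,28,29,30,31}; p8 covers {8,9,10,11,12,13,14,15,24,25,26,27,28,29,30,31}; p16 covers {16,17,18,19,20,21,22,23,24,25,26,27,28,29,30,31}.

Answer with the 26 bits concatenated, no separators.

00110011100100000101111100

s1 (pos 1,3,5,7,9,11,13,15,17,19,21,23,25,27,29,31): 0⊕0⊕0⊕0⊕0⊕1⊕1⊕0⊕1⊕0⊕0⊕1⊕1⊕1⊕1⊕0 = 1
s2 (pos 2,3,6,7,10,11,14,15,18,19,22,23,26,27,30,31): 0⊕0⊕1⊕0⊕0⊕1⊕0⊕0⊕0⊕0⊕0⊕1⊕1⊕1⊕0⊕0 = 1
s4 (pos 4,5,6,7,12,13,14,15,20,21,22,23,28,29,30,31): 1⊕0⊕1⊕0⊕1⊕1⊕0⊕0⊕0⊕0⊕0⊕1⊕1⊕1⊕0⊕0 = 1
s8 (pos 8,9,10,11,12,13,14,15,24,25,26,27,28,29,30,31): 0⊕0⊕0⊕1⊕1⊕1⊕0⊕0⊕0⊕1⊕1⊕1⊕1⊕1⊕0⊕0 = 0
s16 (pos 16,17,18,19,20,21,22,23,24,25,26,27,28,29,30,31): 1⊕1⊕0⊕0⊕0⊕0⊕0⊕1⊕0⊕1⊕1⊕1⊕1⊕1⊕0⊕0 = 0
Syndrome s16…s1 = 00111 → error at position 7.
Flip position 7: 0001010000111001100000101111100 → 0001011000111001100000101111100
Read data bits from positions 3,5,6,7,9,10,11,12,13,14,15,17,18,19,20,21,22,23,24,25,26,27,28,29,30,31: 00110011100100000101111100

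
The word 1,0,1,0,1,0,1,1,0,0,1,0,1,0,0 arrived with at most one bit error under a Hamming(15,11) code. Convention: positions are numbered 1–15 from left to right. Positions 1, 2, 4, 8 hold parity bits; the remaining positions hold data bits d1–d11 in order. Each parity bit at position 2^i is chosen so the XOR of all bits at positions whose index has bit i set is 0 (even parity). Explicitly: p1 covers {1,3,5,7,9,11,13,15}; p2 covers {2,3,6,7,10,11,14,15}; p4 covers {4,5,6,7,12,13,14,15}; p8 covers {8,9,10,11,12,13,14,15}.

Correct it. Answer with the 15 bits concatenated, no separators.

s1 (pos 1,3,5,7,9,11,13,15): 1⊕1⊕1⊕1⊕0⊕1⊕1⊕0 = 0
s2 (pos 2,3,6,7,10,11,14,15): 0⊕1⊕0⊕1⊕0⊕1⊕0⊕0 = 1
s4 (pos 4,5,6,7,12,13,14,15): 0⊕1⊕0⊕1⊕0⊕1⊕0⊕0 = 1
s8 (pos 8,9,10,11,12,13,14,15): 1⊕0⊕0⊕1⊕0⊕1⊕0⊕0 = 1
Syndrome s8…s1 = 1110 → error at position 14.
Flip position 14: 101010110010100 → 101010110010110

101010110010110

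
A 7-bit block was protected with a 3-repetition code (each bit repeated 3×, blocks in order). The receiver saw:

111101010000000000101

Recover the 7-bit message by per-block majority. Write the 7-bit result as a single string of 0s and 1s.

Block 1 (111): 3 ones → 1
Block 2 (101): 2 ones → 1
Block 3 (010): 1 one → 0
Block 4 (000): 0 ones → 0
Block 5 (000): 0 ones → 0
Block 6 (000): 0 ones → 0
Block 7 (101): 2 ones → 1

1100001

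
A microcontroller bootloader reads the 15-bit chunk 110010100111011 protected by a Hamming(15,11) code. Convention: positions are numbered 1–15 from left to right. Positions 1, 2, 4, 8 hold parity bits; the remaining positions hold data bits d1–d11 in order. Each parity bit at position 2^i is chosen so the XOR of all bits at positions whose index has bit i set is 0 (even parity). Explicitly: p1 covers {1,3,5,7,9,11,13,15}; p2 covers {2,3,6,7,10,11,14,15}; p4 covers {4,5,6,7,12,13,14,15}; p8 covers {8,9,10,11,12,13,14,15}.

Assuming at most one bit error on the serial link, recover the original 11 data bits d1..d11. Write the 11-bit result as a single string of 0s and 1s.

01010111111

s1 (pos 1,3,5,7,9,11,13,15): 1⊕0⊕1⊕1⊕0⊕1⊕0⊕1 = 1
s2 (pos 2,3,6,7,10,11,14,15): 1⊕0⊕0⊕1⊕1⊕1⊕1⊕1 = 0
s4 (pos 4,5,6,7,12,13,14,15): 0⊕1⊕0⊕1⊕1⊕0⊕1⊕1 = 1
s8 (pos 8,9,10,11,12,13,14,15): 0⊕0⊕1⊕1⊕1⊕0⊕1⊕1 = 1
Syndrome s8…s1 = 1101 → error at position 13.
Flip position 13: 110010100111011 → 110010100111111
Read data bits from positions 3,5,6,7,9,10,11,12,13,14,15: 01010111111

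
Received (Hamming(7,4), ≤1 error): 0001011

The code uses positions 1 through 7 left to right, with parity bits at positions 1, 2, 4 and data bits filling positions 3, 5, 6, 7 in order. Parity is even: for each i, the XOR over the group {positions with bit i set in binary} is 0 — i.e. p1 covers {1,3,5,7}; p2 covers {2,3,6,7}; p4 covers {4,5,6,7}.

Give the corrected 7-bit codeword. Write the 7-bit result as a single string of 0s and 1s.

0001111

s1 (pos 1,3,5,7): 0⊕0⊕0⊕1 = 1
s2 (pos 2,3,6,7): 0⊕0⊕1⊕1 = 0
s4 (pos 4,5,6,7): 1⊕0⊕1⊕1 = 1
Syndrome s4…s1 = 101 → error at position 5.
Flip position 5: 0001011 → 0001111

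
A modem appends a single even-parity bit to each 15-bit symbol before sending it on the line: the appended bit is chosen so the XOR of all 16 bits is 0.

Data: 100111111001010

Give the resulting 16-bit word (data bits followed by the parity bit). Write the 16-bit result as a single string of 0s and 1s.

1001111110010101

XOR of the 15 data bits: 1⊕0⊕0⊕1⊕1⊕1⊕1⊕1⊕1⊕0⊕0⊕1⊕0⊕1⊕0 = 1
Parity bit = 1 (so all 16 bits XOR to 0).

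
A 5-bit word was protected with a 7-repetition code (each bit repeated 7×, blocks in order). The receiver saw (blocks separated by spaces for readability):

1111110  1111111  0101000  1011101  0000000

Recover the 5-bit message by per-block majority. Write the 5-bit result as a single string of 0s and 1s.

Block 1 (1111110): 6 ones → 1
Block 2 (1111111): 7 ones → 1
Block 3 (0101000): 2 ones → 0
Block 4 (1011101): 5 ones → 1
Block 5 (0000000): 0 ones → 0

11010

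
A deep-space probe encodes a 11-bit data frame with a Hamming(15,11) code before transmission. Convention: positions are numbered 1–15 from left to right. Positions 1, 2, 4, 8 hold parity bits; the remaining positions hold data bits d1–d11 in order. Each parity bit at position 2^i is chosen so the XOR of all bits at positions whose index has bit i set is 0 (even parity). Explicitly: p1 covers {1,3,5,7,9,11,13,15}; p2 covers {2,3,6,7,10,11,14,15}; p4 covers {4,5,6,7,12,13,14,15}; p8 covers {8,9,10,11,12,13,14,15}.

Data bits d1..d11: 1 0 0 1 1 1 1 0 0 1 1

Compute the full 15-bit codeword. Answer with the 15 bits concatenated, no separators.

Place data at non-parity positions: p1 p2 1 p4 0 0 1 p8 1 1 1 0 0 1 1
p1 (pos 1,3,5,7,9,11,13,15): XOR of data positions = 1⊕0⊕1⊕1⊕1⊕0⊕1 = 1
p2 (pos 2,3,6,7,10,11,14,15): XOR of data positions = 1⊕0⊕1⊕1⊕1⊕1⊕1 = 0
p4 (pos 4,5,6,7,12,13,14,15): XOR of data positions = 0⊕0⊕1⊕0⊕0⊕1⊕1 = 1
p8 (pos 8,9,10,11,12,13,14,15): XOR of data positions = 1⊕1⊕1⊕0⊕0⊕1⊕1 = 1
Codeword: 101100111110011

101100111110011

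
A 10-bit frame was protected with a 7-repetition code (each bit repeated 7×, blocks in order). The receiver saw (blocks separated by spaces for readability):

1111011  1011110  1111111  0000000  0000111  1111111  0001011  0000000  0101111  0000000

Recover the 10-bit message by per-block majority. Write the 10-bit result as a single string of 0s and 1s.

Block 1 (1111011): 6 ones → 1
Block 2 (1011110): 5 ones → 1
Block 3 (1111111): 7 ones → 1
Block 4 (0000000): 0 ones → 0
Block 5 (0000111): 3 ones → 0
Block 6 (1111111): 7 ones → 1
Block 7 (0001011): 3 ones → 0
Block 8 (0000000): 0 ones → 0
Block 9 (0101111): 5 ones → 1
Block 10 (0000000): 0 ones → 0

1110010010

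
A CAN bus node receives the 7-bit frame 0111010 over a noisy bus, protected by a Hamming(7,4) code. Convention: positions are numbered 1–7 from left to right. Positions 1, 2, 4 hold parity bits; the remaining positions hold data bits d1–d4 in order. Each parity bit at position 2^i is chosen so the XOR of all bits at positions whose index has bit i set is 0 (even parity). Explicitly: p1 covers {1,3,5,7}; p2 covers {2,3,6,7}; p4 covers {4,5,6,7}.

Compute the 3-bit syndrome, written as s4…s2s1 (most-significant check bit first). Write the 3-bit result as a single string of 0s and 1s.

011

s1 (pos 1,3,5,7): 0⊕1⊕0⊕0 = 1
s2 (pos 2,3,6,7): 1⊕1⊕1⊕0 = 1
s4 (pos 4,5,6,7): 1⊕0⊕1⊕0 = 0
Syndrome s4…s1 = 011 → error at position 3.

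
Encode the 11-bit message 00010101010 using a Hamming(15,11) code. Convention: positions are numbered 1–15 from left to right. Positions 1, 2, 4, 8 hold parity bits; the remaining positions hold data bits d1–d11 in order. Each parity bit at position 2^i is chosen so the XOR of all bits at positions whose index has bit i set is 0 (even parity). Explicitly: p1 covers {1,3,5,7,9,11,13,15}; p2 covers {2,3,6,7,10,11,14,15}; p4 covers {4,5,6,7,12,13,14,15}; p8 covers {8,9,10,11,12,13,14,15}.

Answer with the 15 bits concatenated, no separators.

Place data at non-parity positions: p1 p2 0 p4 0 0 1 p8 0 1 0 1 0 1 0
p1 (pos 1,3,5,7,9,11,13,15): XOR of data positions = 0⊕0⊕1⊕0⊕0⊕0⊕0 = 1
p2 (pos 2,3,6,7,10,11,14,15): XOR of data positions = 0⊕0⊕1⊕1⊕0⊕1⊕0 = 1
p4 (pos 4,5,6,7,12,13,14,15): XOR of data positions = 0⊕0⊕1⊕1⊕0⊕1⊕0 = 1
p8 (pos 8,9,10,11,12,13,14,15): XOR of data positions = 0⊕1⊕0⊕1⊕0⊕1⊕0 = 1
Codeword: 110100110101010

110100110101010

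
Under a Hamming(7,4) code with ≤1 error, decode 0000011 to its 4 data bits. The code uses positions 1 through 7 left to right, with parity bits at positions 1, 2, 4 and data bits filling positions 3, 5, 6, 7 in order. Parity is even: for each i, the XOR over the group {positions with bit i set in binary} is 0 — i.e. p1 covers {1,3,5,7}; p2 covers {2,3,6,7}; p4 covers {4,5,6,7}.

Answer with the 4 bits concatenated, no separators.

s1 (pos 1,3,5,7): 0⊕0⊕0⊕1 = 1
s2 (pos 2,3,6,7): 0⊕0⊕1⊕1 = 0
s4 (pos 4,5,6,7): 0⊕0⊕1⊕1 = 0
Syndrome s4…s1 = 001 → error at position 1.
Flip position 1: 0000011 → 1000011
Read data bits from positions 3,5,6,7: 0011

0011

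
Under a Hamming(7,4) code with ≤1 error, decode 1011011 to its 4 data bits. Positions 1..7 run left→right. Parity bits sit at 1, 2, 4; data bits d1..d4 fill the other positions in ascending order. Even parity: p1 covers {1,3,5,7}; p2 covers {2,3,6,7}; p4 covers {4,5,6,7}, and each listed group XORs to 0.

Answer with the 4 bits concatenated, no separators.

1010

s1 (pos 1,3,5,7): 1⊕1⊕0⊕1 = 1
s2 (pos 2,3,6,7): 0⊕1⊕1⊕1 = 1
s4 (pos 4,5,6,7): 1⊕0⊕1⊕1 = 1
Syndrome s4…s1 = 111 → error at position 7.
Flip position 7: 1011011 → 1011010
Read data bits from positions 3,5,6,7: 1010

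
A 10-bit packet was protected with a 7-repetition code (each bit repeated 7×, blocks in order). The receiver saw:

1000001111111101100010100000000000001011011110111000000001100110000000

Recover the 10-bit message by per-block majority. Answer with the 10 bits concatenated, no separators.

Block 1 (1000001): 2 ones → 0
Block 2 (1111111): 7 ones → 1
Block 3 (0110001): 3 ones → 0
Block 4 (0100000): 1 one → 0
Block 5 (0000000): 0 ones → 0
Block 6 (0101101): 4 ones → 1
Block 7 (1110111): 6 ones → 1
Block 8 (0000000): 0 ones → 0
Block 9 (0110011): 4 ones → 1
Block 10 (0000000): 0 ones → 0

0100011010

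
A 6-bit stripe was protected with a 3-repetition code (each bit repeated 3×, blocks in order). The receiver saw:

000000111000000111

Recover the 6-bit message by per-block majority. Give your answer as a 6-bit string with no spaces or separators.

Block 1 (000): 0 ones → 0
Block 2 (000): 0 ones → 0
Block 3 (111): 3 ones → 1
Block 4 (000): 0 ones → 0
Block 5 (000): 0 ones → 0
Block 6 (111): 3 ones → 1

001001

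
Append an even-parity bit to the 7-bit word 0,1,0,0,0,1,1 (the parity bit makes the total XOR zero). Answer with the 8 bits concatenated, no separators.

XOR of the 7 data bits: 0⊕1⊕0⊕0⊕0⊕1⊕1 = 1
Parity bit = 1 (so all 8 bits XOR to 0).

01000111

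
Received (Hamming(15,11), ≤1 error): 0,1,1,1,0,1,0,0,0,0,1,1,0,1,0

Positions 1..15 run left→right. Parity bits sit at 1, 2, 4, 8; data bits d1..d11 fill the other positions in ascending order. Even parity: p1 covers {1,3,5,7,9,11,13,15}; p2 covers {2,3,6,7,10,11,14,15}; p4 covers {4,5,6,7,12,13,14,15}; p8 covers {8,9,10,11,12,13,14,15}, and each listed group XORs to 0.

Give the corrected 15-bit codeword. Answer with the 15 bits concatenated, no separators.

s1 (pos 1,3,5,7,9,11,13,15): 0⊕1⊕0⊕0⊕0⊕1⊕0⊕0 = 0
s2 (pos 2,3,6,7,10,11,14,15): 1⊕1⊕1⊕0⊕0⊕1⊕1⊕0 = 1
s4 (pos 4,5,6,7,12,13,14,15): 1⊕0⊕1⊕0⊕1⊕0⊕1⊕0 = 0
s8 (pos 8,9,10,11,12,13,14,15): 0⊕0⊕0⊕1⊕1⊕0⊕1⊕0 = 1
Syndrome s8…s1 = 1010 → error at position 10.
Flip position 10: 011101000011010 → 011101000111010

011101000111010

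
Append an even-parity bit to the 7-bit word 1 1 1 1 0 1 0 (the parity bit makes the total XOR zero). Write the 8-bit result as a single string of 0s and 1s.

XOR of the 7 data bits: 1⊕1⊕1⊕1⊕0⊕1⊕0 = 1
Parity bit = 1 (so all 8 bits XOR to 0).

11110101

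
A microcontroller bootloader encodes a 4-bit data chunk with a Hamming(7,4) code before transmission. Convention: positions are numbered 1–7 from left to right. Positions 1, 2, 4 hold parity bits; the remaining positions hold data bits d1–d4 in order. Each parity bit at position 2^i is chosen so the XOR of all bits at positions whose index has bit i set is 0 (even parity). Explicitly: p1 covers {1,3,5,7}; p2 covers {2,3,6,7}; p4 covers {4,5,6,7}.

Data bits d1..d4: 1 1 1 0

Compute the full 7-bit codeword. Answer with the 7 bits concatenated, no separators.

0010110

Place data at non-parity positions: p1 p2 1 p4 1 1 0
p1 (pos 1,3,5,7): XOR of data positions = 1⊕1⊕0 = 0
p2 (pos 2,3,6,7): XOR of data positions = 1⊕1⊕0 = 0
p4 (pos 4,5,6,7): XOR of data positions = 1⊕1⊕0 = 0
Codeword: 0010110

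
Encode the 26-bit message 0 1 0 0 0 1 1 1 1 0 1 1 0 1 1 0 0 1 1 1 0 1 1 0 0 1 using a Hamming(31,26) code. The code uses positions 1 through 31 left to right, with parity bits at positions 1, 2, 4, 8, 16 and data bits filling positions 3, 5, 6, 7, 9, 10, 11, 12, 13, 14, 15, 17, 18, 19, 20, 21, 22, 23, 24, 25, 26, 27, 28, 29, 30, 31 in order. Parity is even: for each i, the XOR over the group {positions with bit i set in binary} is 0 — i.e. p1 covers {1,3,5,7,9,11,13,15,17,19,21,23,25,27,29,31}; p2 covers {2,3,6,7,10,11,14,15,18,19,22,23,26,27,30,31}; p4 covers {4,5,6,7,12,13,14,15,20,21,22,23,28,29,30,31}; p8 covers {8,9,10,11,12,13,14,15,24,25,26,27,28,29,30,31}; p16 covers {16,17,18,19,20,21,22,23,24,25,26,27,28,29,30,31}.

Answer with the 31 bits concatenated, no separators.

Place data at non-parity positions: p1 p2 0 p4 1 0 0 p8 0 1 1 1 1 0 1 p16 1 0 1 1 0 0 1 1 1 0 1 1 0 0 1
p1 (pos 1,3,5,7,9,11,13,15,17,19,21,23,25,27,29,31): XOR of data positions = 0⊕1⊕0⊕0⊕1⊕1⊕1⊕1⊕1⊕0⊕1⊕1⊕1⊕0⊕1 = 0
p2 (pos 2,3,6,7,10,11,14,15,18,19,22,23,26,27,30,31): XOR of data positions = 0⊕0⊕0⊕1⊕1⊕0⊕1⊕0⊕1⊕0⊕1⊕0⊕1⊕0⊕1 = 1
p4 (pos 4,5,6,7,12,13,14,15,20,21,22,23,28,29,30,31): XOR of data positions = 1⊕0⊕0⊕1⊕1⊕0⊕1⊕1⊕0⊕0⊕1⊕1⊕0⊕0⊕1 = 0
p8 (pos 8,9,10,11,12,13,14,15,24,25,26,27,28,29,30,31): XOR of data positions = 0⊕1⊕1⊕1⊕1⊕0⊕1⊕1⊕1⊕0⊕1⊕1⊕0⊕0⊕1 = 0
p16 (pos 16,17,18,19,20,21,22,23,24,25,26,27,28,29,30,31): XOR of data positions = 1⊕0⊕1⊕1⊕0⊕0⊕1⊕1⊕1⊕0⊕1⊕1⊕0⊕0⊕1 = 1
Codeword: 0100100001111011101100111011001

0100100001111011101100111011001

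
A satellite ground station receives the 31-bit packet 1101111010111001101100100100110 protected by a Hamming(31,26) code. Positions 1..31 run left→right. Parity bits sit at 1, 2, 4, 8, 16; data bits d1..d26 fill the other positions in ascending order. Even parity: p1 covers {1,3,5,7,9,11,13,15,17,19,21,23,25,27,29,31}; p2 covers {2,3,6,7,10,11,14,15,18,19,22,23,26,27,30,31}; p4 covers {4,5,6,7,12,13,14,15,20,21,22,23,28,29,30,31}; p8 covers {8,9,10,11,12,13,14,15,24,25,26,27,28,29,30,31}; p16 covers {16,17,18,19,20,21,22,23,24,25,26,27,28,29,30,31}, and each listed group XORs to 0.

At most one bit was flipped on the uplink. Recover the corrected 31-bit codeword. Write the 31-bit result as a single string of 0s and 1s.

1101111110111001101100100100110

s1 (pos 1,3,5,7,9,11,13,15,17,19,21,23,25,27,29,31): 1⊕0⊕1⊕1⊕1⊕1⊕1⊕0⊕1⊕1⊕0⊕1⊕0⊕0⊕1⊕0 = 0
s2 (pos 2,3,6,7,10,11,14,15,18,19,22,23,26,27,30,31): 1⊕0⊕1⊕1⊕0⊕1⊕0⊕0⊕0⊕1⊕0⊕1⊕1⊕0⊕1⊕0 = 0
s4 (pos 4,5,6,7,12,13,14,15,20,21,22,23,28,29,30,31): 1⊕1⊕1⊕1⊕1⊕1⊕0⊕0⊕1⊕0⊕0⊕1⊕0⊕1⊕1⊕0 = 0
s8 (pos 8,9,10,11,12,13,14,15,24,25,26,27,28,29,30,31): 0⊕1⊕0⊕1⊕1⊕1⊕0⊕0⊕0⊕0⊕1⊕0⊕0⊕1⊕1⊕0 = 1
s16 (pos 16,17,18,19,20,21,22,23,24,25,26,27,28,29,30,31): 1⊕1⊕0⊕1⊕1⊕0⊕0⊕1⊕0⊕0⊕1⊕0⊕0⊕1⊕1⊕0 = 0
Syndrome s16…s1 = 01000 → error at position 8.
Flip position 8: 1101111010111001101100100100110 → 1101111110111001101100100100110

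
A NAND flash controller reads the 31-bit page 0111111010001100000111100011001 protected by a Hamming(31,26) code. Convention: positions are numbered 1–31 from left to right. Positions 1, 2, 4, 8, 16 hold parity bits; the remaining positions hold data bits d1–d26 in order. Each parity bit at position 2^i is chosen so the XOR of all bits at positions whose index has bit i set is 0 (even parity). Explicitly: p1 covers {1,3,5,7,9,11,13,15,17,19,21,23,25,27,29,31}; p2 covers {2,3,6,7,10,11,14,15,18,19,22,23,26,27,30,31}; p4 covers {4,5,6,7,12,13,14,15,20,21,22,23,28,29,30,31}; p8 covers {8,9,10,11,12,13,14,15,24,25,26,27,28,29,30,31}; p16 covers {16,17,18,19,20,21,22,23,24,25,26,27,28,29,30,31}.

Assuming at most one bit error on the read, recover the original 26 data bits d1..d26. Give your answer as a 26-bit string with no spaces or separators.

s1 (pos 1,3,5,7,9,11,13,15,17,19,21,23,25,27,29,31): 0⊕1⊕1⊕1⊕1⊕0⊕1⊕0⊕0⊕0⊕1⊕1⊕0⊕1⊕0⊕1 = 1
s2 (pos 2,3,6,7,10,11,14,15,18,19,22,23,26,27,30,31): 1⊕1⊕1⊕1⊕0⊕0⊕1⊕0⊕0⊕0⊕1⊕1⊕0⊕1⊕0⊕1 = 1
s4 (pos 4,5,6,7,12,13,14,15,20,21,22,23,28,29,30,31): 1⊕1⊕1⊕1⊕0⊕1⊕1⊕0⊕1⊕1⊕1⊕1⊕1⊕0⊕0⊕1 = 0
s8 (pos 8,9,10,11,12,13,14,15,24,25,26,27,28,29,30,31): 0⊕1⊕0⊕0⊕0⊕1⊕1⊕0⊕0⊕0⊕0⊕1⊕1⊕0⊕0⊕1 = 0
s16 (pos 16,17,18,19,20,21,22,23,24,25,26,27,28,29,30,31): 0⊕0⊕0⊕0⊕1⊕1⊕1⊕1⊕0⊕0⊕0⊕1⊕1⊕0⊕0⊕1 = 1
Syndrome s16…s1 = 10011 → error at position 19.
Flip position 19: 0111111010001100000111100011001 → 0111111010001100001111100011001
Read data bits from positions 3,5,6,7,9,10,11,12,13,14,15,17,18,19,20,21,22,23,24,25,26,27,28,29,30,31: 11111000110001111100011001

11111000110001111100011001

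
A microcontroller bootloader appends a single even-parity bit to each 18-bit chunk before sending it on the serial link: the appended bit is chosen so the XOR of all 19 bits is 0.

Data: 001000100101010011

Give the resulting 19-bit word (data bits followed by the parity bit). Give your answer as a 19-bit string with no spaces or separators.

0010001001010100111

XOR of the 18 data bits: 0⊕0⊕1⊕0⊕0⊕0⊕1⊕0⊕0⊕1⊕0⊕1⊕0⊕1⊕0⊕0⊕1⊕1 = 1
Parity bit = 1 (so all 19 bits XOR to 0).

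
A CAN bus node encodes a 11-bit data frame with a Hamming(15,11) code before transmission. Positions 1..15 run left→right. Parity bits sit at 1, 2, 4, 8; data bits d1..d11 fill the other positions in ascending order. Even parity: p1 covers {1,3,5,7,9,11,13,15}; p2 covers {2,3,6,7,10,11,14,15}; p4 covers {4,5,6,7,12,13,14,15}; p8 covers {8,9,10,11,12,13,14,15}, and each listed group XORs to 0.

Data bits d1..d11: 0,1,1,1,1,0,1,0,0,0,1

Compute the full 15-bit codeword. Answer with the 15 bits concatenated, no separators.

Place data at non-parity positions: p1 p2 0 p4 1 1 1 p8 1 0 1 0 0 0 1
p1 (pos 1,3,5,7,9,11,13,15): XOR of data positions = 0⊕1⊕1⊕1⊕1⊕0⊕1 = 1
p2 (pos 2,3,6,7,10,11,14,15): XOR of data positions = 0⊕1⊕1⊕0⊕1⊕0⊕1 = 0
p4 (pos 4,5,6,7,12,13,14,15): XOR of data positions = 1⊕1⊕1⊕0⊕0⊕0⊕1 = 0
p8 (pos 8,9,10,11,12,13,14,15): XOR of data positions = 1⊕0⊕1⊕0⊕0⊕0⊕1 = 1
Codeword: 100011111010001

100011111010001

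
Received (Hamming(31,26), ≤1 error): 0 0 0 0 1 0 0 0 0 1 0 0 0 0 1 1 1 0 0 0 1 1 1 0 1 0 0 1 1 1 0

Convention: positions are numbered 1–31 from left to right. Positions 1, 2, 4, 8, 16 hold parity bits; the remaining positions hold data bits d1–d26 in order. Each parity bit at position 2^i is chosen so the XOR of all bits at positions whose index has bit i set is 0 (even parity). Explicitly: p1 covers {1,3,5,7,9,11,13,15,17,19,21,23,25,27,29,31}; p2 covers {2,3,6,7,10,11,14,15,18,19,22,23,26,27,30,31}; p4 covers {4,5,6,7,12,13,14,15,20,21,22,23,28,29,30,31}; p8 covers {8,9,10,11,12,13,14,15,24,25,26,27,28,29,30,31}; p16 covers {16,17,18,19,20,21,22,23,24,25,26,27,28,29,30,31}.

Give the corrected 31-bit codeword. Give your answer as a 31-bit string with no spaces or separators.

s1 (pos 1,3,5,7,9,11,13,15,17,19,21,23,25,27,29,31): 0⊕0⊕1⊕0⊕0⊕0⊕0⊕1⊕1⊕0⊕1⊕1⊕1⊕0⊕1⊕0 = 1
s2 (pos 2,3,6,7,10,11,14,15,18,19,22,23,26,27,30,31): 0⊕0⊕0⊕0⊕1⊕0⊕0⊕1⊕0⊕0⊕1⊕1⊕0⊕0⊕1⊕0 = 1
s4 (pos 4,5,6,7,12,13,14,15,20,21,22,23,28,29,30,31): 0⊕1⊕0⊕0⊕0⊕0⊕0⊕1⊕0⊕1⊕1⊕1⊕1⊕1⊕1⊕0 = 0
s8 (pos 8,9,10,11,12,13,14,15,24,25,26,27,28,29,30,31): 0⊕0⊕1⊕0⊕0⊕0⊕0⊕1⊕0⊕1⊕0⊕0⊕1⊕1⊕1⊕0 = 0
s16 (pos 16,17,18,19,20,21,22,23,24,25,26,27,28,29,30,31): 1⊕1⊕0⊕0⊕0⊕1⊕1⊕1⊕0⊕1⊕0⊕0⊕1⊕1⊕1⊕0 = 1
Syndrome s16…s1 = 10011 → error at position 19.
Flip position 19: 0000100001000011100011101001110 → 0000100001000011101011101001110

0000100001000011101011101001110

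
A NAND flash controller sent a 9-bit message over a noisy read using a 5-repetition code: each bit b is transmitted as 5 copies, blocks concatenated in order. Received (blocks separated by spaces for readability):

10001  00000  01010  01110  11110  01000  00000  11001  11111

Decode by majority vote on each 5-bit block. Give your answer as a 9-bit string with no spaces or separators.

Block 1 (10001): 2 ones → 0
Block 2 (00000): 0 ones → 0
Block 3 (01010): 2 ones → 0
Block 4 (01110): 3 ones → 1
Block 5 (11110): 4 ones → 1
Block 6 (01000): 1 one → 0
Block 7 (00000): 0 ones → 0
Block 8 (11001): 3 ones → 1
Block 9 (11111): 5 ones → 1

000110011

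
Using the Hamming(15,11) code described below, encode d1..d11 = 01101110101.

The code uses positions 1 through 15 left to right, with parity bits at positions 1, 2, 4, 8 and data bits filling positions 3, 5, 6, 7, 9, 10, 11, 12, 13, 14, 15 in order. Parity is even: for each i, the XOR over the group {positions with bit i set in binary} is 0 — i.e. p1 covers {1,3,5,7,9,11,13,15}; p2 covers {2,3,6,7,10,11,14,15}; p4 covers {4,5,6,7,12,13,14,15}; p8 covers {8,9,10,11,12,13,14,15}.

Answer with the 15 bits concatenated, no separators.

100011011110101

Place data at non-parity positions: p1 p2 0 p4 1 1 0 p8 1 1 1 0 1 0 1
p1 (pos 1,3,5,7,9,11,13,15): XOR of data positions = 0⊕1⊕0⊕1⊕1⊕1⊕1 = 1
p2 (pos 2,3,6,7,10,11,14,15): XOR of data positions = 0⊕1⊕0⊕1⊕1⊕0⊕1 = 0
p4 (pos 4,5,6,7,12,13,14,15): XOR of data positions = 1⊕1⊕0⊕0⊕1⊕0⊕1 = 0
p8 (pos 8,9,10,11,12,13,14,15): XOR of data positions = 1⊕1⊕1⊕0⊕1⊕0⊕1 = 1
Codeword: 100011011110101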